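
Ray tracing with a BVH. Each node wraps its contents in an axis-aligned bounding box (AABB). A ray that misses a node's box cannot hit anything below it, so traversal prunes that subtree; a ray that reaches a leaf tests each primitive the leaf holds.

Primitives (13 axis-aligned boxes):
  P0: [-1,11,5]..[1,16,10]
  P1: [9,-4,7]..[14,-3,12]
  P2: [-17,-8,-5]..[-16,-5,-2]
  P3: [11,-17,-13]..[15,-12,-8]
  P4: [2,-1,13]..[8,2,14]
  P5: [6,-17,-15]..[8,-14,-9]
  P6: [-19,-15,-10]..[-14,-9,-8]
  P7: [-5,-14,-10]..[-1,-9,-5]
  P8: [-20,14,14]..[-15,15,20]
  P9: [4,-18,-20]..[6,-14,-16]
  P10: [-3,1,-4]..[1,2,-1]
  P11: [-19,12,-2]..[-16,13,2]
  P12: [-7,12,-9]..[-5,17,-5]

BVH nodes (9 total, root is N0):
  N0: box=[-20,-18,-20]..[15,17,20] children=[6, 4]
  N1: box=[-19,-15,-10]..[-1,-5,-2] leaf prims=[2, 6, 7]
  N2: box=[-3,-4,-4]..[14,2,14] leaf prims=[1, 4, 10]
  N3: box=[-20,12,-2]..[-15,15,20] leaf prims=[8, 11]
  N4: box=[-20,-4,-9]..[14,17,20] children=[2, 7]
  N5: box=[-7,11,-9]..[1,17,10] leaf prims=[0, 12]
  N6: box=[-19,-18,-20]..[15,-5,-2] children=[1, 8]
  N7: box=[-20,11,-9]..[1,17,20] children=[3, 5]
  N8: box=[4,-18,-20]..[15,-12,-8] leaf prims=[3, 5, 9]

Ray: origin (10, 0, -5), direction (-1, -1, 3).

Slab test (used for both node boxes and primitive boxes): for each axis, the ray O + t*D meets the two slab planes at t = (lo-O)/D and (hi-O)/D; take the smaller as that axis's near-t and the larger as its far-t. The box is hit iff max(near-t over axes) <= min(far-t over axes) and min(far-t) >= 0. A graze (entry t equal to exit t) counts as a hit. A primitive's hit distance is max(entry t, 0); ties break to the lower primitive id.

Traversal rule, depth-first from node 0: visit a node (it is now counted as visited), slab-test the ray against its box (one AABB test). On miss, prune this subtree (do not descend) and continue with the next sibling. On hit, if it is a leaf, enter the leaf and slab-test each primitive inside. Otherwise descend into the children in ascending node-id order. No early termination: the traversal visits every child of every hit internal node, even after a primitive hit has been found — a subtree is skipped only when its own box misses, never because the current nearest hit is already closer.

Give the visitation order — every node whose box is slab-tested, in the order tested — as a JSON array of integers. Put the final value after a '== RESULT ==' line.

Trace the traversal:
N0 x:[-5,30] y:[-17,18] z:[-5,25/3] -> hit [-5,25/3], descend [4, 6]
  N4 x:[-4,30] y:[-17,4] z:[-4/3,25/3] -> hit [-4/3,4], descend [2, 7]
    N2 x:[-4,13] y:[-2,4] z:[1/3,19/3] -> hit [1/3,4] leaf, test {P1(miss), P4(miss), P10(miss)}
    N7 x:[9,30] y:[-17,-11] z:[-4/3,25/3] -> miss, prune
  N6 x:[-5,29] y:[5,18] z:[-5,1] -> miss, prune

Summary -> nodes [0, 4, 2, 7, 6]; box-tests=5; leaf-entries=1; first=miss

== RESULT ==
[0, 4, 2, 7, 6]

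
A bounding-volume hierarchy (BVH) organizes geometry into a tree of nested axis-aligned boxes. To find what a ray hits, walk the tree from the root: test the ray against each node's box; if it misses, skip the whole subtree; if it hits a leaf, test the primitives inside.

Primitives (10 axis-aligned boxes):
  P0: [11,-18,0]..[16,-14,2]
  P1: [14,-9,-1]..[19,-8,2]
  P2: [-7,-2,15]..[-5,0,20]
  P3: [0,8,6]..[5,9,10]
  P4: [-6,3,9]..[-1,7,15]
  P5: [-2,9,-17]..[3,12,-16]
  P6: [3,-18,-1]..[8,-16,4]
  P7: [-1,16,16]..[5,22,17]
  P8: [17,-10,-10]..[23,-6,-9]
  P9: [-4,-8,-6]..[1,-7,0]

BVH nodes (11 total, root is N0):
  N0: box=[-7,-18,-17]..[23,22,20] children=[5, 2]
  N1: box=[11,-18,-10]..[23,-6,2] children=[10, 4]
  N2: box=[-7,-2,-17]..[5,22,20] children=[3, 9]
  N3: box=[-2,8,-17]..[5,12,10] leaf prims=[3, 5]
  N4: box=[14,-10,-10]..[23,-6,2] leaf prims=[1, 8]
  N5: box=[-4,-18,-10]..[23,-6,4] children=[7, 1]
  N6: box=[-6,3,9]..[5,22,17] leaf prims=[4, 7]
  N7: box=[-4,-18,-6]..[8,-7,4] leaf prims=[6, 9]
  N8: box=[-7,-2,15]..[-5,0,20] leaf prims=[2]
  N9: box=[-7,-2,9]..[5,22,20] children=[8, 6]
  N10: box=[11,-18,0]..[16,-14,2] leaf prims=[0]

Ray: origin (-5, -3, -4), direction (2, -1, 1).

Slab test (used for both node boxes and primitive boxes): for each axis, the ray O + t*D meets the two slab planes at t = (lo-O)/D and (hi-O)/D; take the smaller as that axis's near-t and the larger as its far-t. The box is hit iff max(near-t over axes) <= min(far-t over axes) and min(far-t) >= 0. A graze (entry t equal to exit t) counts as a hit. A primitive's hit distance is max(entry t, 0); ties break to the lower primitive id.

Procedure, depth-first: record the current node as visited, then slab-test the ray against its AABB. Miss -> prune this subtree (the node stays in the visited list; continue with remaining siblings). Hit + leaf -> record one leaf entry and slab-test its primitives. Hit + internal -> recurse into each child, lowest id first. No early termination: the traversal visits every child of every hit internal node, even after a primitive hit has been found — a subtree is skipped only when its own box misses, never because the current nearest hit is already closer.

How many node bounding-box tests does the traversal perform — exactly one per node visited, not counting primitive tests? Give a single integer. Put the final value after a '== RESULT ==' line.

Trace the traversal:
N0 x:[-1,14] y:[-25,15] z:[-13,24] -> hit [-1,14], descend [2, 5]
  N2 x:[-1,5] y:[-25,-1] z:[-13,24] -> miss, prune
  N5 x:[1/2,14] y:[3,15] z:[-6,8] -> hit [3,8], descend [1, 7]
    N1 x:[8,14] y:[3,15] z:[-6,6] -> miss, prune
    N7 x:[1/2,13/2] y:[4,15] z:[-2,8] -> hit [4,13/2] leaf, test {P6(miss), P9(miss)}

Summary -> nodes [0, 2, 5, 1, 7]; box-tests=5; leaf-entries=1; first=miss

== RESULT ==
5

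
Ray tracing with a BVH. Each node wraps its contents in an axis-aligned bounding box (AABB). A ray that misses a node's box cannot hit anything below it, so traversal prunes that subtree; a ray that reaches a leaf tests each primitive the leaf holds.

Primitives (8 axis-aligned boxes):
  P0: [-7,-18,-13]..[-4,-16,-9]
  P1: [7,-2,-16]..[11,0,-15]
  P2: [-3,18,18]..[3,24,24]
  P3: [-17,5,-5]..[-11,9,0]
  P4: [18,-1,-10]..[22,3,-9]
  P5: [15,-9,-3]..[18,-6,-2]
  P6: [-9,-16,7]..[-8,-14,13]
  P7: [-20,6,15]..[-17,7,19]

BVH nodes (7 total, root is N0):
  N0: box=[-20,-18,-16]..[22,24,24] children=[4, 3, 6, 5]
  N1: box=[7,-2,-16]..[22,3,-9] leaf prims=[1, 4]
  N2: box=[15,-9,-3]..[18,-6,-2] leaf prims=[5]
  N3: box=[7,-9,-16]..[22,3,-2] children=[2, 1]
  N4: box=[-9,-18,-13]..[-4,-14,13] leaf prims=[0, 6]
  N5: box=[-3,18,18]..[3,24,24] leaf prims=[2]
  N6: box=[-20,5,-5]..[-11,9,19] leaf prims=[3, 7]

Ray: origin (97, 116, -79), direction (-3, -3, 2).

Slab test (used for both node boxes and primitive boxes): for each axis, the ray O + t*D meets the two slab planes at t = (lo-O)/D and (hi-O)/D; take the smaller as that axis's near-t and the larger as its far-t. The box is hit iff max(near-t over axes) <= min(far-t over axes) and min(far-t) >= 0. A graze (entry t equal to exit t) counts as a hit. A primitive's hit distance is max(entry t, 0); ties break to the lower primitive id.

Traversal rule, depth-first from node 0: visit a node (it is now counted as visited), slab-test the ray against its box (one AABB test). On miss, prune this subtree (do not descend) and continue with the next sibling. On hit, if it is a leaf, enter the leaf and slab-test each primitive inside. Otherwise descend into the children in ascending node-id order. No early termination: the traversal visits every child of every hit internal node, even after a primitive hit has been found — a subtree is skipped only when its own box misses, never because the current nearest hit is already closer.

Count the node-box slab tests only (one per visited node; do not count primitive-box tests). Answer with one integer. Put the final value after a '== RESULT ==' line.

Traverse from the root:
N0 x:[25,39] y:[92/3,134/3] z:[63/2,103/2] -> hit [63/2,39], descend [3, 4, 5, 6]
  N3 x:[25,30] y:[113/3,125/3] z:[63/2,77/2] -> miss, prune
  N4 x:[101/3,106/3] y:[130/3,134/3] z:[33,46] -> miss, prune
  N5 x:[94/3,100/3] y:[92/3,98/3] z:[97/2,103/2] -> miss, prune
  N6 x:[36,39] y:[107/3,37] z:[37,49] -> hit [37,37] leaf, test {P3@t=37, P7(miss)}

Summary -> nodes [0, 3, 4, 5, 6]; box-tests=5; leaf-entries=1; first=P3

== RESULT ==
5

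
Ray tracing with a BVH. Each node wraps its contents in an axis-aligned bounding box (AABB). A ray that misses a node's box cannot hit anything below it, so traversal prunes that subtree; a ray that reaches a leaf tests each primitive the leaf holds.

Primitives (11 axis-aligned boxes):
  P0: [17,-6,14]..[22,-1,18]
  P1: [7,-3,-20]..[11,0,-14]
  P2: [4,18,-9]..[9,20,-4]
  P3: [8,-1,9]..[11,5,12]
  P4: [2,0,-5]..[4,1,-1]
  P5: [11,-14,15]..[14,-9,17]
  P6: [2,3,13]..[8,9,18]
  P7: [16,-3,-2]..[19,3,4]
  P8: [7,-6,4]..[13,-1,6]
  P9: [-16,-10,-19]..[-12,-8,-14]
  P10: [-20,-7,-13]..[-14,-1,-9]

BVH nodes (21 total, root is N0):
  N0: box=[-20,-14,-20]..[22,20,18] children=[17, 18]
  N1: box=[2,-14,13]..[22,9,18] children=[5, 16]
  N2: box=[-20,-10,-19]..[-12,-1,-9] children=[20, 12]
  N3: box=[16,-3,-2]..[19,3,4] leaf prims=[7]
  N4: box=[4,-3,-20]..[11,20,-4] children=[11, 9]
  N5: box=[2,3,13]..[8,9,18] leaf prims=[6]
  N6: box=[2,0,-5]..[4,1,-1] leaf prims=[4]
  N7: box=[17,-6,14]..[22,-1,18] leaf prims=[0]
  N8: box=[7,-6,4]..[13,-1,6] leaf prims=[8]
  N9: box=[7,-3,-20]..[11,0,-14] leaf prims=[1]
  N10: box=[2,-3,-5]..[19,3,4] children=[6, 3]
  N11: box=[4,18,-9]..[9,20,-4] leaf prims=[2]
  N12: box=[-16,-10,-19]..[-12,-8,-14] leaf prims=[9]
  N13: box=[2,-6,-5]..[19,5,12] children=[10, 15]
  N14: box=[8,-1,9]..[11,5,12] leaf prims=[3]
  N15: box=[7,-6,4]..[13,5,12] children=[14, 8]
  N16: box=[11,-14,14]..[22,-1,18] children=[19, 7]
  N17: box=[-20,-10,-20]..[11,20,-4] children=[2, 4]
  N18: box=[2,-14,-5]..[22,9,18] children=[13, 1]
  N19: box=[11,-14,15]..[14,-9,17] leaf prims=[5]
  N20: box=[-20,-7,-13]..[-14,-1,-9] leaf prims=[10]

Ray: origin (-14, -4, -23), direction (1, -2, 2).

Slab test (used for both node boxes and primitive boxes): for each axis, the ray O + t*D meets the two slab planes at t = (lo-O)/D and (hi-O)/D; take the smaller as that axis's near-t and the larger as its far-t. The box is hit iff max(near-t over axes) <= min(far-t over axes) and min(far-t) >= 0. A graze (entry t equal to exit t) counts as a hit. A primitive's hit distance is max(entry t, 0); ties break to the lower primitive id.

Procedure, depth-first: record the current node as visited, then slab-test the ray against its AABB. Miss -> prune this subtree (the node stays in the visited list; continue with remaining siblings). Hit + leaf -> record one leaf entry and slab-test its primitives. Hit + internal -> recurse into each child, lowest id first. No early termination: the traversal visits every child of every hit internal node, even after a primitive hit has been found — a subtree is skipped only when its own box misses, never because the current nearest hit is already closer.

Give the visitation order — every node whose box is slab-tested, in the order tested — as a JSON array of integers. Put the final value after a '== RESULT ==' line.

Trace the traversal:
N0 x:[-6,36] y:[-12,5] z:[3/2,41/2] -> hit [3/2,5], descend [17, 18]
  N17 x:[-6,25] y:[-12,3] z:[3/2,19/2] -> hit [3/2,3], descend [2, 4]
    N2 x:[-6,2] y:[-3/2,3] z:[2,7] -> hit [2,2], descend [12, 20]
      N12 x:[-2,2] y:[2,3] z:[2,9/2] -> hit [2,2] leaf, test {P9@t=2}
      N20 x:[-6,0] y:[-3/2,3/2] z:[5,7] -> miss, prune
    N4 x:[18,25] y:[-12,-1/2] z:[3/2,19/2] -> miss, prune
  N18 x:[16,36] y:[-13/2,5] z:[9,41/2] -> miss, prune

7 AABB tests over nodes [0, 17, 2, 12, 20, 4, 18]; 1 leaf entered; closest P9.

== RESULT ==
[0, 17, 2, 12, 20, 4, 18]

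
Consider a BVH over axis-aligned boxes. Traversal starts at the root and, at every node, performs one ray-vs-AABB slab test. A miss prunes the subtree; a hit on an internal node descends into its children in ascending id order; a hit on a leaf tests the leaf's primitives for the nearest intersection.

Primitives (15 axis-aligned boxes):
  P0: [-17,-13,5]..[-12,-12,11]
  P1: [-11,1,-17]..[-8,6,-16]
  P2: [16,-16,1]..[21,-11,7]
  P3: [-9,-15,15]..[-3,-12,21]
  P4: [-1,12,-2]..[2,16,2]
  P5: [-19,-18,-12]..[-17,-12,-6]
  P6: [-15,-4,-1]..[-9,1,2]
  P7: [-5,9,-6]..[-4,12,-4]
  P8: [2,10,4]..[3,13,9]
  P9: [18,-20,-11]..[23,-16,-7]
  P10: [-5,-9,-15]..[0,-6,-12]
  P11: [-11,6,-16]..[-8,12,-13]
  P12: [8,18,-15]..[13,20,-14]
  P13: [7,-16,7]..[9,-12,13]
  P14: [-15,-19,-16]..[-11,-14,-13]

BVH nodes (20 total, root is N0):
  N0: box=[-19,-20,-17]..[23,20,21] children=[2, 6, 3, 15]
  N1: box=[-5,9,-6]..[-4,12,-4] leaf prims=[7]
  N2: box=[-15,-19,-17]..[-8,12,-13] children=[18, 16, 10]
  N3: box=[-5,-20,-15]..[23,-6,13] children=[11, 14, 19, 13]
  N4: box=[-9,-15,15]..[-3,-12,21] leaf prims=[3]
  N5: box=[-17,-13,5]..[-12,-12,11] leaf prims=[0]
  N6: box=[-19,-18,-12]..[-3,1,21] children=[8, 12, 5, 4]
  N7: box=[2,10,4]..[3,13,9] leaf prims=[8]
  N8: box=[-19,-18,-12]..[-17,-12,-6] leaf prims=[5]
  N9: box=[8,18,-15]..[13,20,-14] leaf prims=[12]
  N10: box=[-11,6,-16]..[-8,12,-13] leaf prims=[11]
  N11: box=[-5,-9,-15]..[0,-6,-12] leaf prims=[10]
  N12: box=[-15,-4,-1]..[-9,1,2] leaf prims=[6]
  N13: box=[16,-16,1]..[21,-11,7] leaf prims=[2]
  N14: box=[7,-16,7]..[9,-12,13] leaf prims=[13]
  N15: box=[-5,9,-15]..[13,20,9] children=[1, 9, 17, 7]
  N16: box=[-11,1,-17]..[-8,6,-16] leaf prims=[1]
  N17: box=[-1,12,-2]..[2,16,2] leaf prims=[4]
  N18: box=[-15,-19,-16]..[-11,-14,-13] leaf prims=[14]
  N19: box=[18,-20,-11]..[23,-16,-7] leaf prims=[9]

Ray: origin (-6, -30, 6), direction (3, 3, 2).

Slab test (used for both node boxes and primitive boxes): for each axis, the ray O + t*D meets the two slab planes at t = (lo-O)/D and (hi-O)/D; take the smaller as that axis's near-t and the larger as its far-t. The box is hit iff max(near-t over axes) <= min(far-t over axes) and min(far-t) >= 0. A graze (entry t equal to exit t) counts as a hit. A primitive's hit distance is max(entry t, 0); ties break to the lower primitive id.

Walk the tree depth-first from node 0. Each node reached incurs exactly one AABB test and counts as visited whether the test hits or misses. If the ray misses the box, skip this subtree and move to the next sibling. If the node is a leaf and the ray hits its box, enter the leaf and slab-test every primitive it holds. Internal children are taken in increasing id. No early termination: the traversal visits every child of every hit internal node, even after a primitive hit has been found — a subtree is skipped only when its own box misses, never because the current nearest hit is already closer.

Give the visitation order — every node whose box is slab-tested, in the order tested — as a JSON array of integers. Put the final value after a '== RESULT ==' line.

Walk:
N0 x:[-13/3,29/3] y:[10/3,50/3] z:[-23/2,15/2] -> hit [10/3,15/2], descend [2, 3, 6, 15]
  N2 x:[-3,-2/3] y:[11/3,14] z:[-23/2,-19/2] -> miss, prune
  N3 x:[1/3,29/3] y:[10/3,8] z:[-21/2,7/2] -> hit [10/3,7/2], descend [11, 13, 14, 19]
    N11 x:[1/3,2] y:[7,8] z:[-21/2,-9] -> miss, prune
    N13 x:[22/3,9] y:[14/3,19/3] z:[-5/2,1/2] -> miss, prune
    N14 x:[13/3,5] y:[14/3,6] z:[1/2,7/2] -> miss, prune
    N19 x:[8,29/3] y:[10/3,14/3] z:[-17/2,-13/2] -> miss, prune
  N6 x:[-13/3,1] y:[4,31/3] z:[-9,15/2] -> miss, prune
  N15 x:[1/3,19/3] y:[13,50/3] z:[-21/2,3/2] -> miss, prune

order=[0, 2, 3, 11, 13, 14, 19, 6, 15]  |boxes|=9  |leaves|=0  hit=miss

== RESULT ==
[0, 2, 3, 11, 13, 14, 19, 6, 15]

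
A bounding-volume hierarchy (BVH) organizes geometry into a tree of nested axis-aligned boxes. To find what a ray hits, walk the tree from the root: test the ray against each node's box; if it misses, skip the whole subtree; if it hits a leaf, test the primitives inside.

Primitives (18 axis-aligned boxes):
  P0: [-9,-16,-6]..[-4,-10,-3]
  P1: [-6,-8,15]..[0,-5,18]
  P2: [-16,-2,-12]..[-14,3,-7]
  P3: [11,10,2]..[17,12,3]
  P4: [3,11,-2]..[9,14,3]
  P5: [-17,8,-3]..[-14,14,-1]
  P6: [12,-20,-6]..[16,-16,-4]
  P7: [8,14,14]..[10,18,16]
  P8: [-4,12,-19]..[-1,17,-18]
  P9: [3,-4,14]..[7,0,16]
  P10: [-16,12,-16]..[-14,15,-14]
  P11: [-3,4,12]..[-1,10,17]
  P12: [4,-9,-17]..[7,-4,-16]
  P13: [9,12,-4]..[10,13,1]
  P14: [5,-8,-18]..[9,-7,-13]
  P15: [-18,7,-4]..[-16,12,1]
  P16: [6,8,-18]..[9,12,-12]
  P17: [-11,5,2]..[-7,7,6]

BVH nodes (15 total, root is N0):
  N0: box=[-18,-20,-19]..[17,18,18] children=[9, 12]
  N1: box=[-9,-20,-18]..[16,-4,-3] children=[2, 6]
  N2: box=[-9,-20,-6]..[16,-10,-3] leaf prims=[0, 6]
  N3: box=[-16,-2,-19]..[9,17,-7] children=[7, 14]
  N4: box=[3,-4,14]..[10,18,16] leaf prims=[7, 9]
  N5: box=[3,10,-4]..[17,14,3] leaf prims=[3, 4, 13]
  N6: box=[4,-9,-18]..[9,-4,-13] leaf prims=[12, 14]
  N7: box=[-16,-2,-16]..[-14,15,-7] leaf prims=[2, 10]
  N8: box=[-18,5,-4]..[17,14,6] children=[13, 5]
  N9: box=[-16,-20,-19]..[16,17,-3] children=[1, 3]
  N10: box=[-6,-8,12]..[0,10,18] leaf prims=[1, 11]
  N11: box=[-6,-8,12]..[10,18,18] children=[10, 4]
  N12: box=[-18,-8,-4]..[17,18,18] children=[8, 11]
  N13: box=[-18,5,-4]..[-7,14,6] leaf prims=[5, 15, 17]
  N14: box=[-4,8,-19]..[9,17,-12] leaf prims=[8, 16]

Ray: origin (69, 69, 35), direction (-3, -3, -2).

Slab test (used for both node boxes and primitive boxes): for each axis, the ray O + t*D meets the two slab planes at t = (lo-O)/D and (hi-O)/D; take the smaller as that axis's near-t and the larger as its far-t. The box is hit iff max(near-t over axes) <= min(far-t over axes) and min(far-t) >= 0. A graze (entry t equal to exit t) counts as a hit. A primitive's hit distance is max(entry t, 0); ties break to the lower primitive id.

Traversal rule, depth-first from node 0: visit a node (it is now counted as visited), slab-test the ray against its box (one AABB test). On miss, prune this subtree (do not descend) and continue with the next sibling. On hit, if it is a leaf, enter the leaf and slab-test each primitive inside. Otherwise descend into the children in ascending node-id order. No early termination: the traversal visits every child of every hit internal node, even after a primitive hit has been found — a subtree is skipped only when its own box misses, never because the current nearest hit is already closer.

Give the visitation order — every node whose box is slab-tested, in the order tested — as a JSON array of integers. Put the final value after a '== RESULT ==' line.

Trace the traversal:
N0 x:[52/3,29] y:[17,89/3] z:[17/2,27] -> hit [52/3,27], descend [9, 12]
  N9 x:[53/3,85/3] y:[52/3,89/3] z:[19,27] -> hit [19,27], descend [1, 3]
    N1 x:[53/3,26] y:[73/3,89/3] z:[19,53/2] -> hit [73/3,26], descend [2, 6]
      N2 x:[53/3,26] y:[79/3,89/3] z:[19,41/2] -> miss, prune
      N6 x:[20,65/3] y:[73/3,26] z:[24,53/2] -> miss, prune
    N3 x:[20,85/3] y:[52/3,71/3] z:[21,27] -> hit [21,71/3], descend [7, 14]
      N7 x:[83/3,85/3] y:[18,71/3] z:[21,51/2] -> miss, prune
      N14 x:[20,73/3] y:[52/3,61/3] z:[47/2,27] -> miss, prune
  N12 x:[52/3,29] y:[17,77/3] z:[17/2,39/2] -> hit [52/3,39/2], descend [8, 11]
    N8 x:[52/3,29] y:[55/3,64/3] z:[29/2,39/2] -> hit [55/3,39/2], descend [5, 13]
      N5 x:[52/3,22] y:[55/3,59/3] z:[16,39/2] -> hit [55/3,39/2] leaf, test {P3(miss), P4(miss), P13(miss)}
      N13 x:[76/3,29] y:[55/3,64/3] z:[29/2,39/2] -> miss, prune
    N11 x:[59/3,25] y:[17,77/3] z:[17/2,23/2] -> miss, prune

Summary -> nodes [0, 9, 1, 2, 6, 3, 7, 14, 12, 8, 5, 13, 11]; box-tests=13; leaf-entries=1; first=miss

== RESULT ==
[0, 9, 1, 2, 6, 3, 7, 14, 12, 8, 5, 13, 11]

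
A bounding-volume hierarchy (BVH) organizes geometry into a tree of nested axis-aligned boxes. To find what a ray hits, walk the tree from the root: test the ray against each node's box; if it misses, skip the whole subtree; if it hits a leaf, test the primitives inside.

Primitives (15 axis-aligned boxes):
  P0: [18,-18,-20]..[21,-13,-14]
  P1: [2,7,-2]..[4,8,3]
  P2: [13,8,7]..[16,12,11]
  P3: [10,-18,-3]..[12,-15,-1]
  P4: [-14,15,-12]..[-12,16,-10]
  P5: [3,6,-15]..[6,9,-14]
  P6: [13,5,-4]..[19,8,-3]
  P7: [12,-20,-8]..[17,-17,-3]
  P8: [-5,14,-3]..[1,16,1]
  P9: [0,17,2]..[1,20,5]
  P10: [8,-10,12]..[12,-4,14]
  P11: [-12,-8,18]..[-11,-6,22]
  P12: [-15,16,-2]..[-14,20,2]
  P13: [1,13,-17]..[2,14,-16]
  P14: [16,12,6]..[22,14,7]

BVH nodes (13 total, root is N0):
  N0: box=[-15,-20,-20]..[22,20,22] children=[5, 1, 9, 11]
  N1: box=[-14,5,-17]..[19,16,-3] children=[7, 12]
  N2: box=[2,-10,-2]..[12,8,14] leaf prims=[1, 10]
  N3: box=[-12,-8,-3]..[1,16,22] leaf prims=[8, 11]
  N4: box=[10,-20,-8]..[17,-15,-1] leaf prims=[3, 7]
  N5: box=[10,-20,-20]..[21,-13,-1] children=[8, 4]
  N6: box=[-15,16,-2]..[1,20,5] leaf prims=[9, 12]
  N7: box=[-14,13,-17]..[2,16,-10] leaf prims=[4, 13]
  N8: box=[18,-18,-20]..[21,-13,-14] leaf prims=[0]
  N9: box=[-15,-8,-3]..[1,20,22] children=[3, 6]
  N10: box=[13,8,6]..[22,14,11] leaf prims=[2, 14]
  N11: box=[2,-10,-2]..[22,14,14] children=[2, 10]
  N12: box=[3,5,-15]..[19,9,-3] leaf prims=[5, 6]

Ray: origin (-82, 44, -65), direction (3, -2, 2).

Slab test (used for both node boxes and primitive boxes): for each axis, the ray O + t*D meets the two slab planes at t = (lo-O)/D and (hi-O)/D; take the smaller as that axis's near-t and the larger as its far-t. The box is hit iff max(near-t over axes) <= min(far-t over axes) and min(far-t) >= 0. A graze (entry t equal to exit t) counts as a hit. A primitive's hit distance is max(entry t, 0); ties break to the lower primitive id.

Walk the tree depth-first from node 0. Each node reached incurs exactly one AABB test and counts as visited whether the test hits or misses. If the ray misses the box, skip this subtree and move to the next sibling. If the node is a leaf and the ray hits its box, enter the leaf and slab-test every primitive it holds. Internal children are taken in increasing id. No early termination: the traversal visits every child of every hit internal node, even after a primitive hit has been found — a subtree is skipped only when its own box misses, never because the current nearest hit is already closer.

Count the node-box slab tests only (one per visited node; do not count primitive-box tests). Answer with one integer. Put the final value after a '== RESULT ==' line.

Walk:
N0 x:[67/3,104/3] y:[12,32] z:[45/2,87/2] -> hit [45/2,32], descend [1, 5, 9, 11]
  N1 x:[68/3,101/3] y:[14,39/2] z:[24,31] -> miss, prune
  N5 x:[92/3,103/3] y:[57/2,32] z:[45/2,32] -> hit [92/3,32], descend [4, 8]
    N4 x:[92/3,33] y:[59/2,32] z:[57/2,32] -> hit [92/3,32] leaf, test {P3@t=31, P7(miss)}
    N8 x:[100/3,103/3] y:[57/2,31] z:[45/2,51/2] -> miss, prune
  N9 x:[67/3,83/3] y:[12,26] z:[31,87/2] -> miss, prune
  N11 x:[28,104/3] y:[15,27] z:[63/2,79/2] -> miss, prune

7 AABB tests over nodes [0, 1, 5, 4, 8, 9, 11]; 1 leaf entered; closest P3.

== RESULT ==
7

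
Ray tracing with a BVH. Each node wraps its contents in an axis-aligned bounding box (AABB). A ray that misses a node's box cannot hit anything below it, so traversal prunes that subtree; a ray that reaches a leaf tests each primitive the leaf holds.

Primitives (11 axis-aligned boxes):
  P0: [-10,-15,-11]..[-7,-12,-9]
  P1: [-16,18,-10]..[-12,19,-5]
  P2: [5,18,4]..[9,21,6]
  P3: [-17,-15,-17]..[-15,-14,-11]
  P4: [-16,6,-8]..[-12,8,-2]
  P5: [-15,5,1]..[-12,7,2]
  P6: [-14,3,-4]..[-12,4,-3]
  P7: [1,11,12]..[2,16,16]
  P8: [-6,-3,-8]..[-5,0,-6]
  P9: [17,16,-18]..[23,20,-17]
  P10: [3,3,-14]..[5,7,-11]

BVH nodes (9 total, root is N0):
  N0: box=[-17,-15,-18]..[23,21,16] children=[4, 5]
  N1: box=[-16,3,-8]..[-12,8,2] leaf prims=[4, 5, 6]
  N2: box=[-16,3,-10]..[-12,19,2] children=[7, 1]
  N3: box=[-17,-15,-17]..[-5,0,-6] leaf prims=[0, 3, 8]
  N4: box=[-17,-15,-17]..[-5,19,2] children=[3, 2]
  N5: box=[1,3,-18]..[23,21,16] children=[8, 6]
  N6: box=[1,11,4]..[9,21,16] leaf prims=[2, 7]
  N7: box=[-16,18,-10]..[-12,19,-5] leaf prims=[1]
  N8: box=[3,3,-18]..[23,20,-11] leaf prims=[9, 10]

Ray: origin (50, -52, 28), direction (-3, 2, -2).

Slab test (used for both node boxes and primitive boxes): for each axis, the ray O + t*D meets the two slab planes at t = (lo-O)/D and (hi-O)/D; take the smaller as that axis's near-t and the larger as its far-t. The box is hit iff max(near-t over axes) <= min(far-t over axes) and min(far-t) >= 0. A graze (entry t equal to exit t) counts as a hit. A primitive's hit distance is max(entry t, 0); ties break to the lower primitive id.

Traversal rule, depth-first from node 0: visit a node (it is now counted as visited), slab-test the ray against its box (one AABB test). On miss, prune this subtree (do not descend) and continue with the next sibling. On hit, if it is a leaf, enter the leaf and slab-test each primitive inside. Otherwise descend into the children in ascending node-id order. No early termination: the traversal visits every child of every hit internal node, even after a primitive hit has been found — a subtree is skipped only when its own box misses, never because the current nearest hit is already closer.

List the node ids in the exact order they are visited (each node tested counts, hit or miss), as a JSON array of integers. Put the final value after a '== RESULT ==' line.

Trace the traversal:
N0 x:[9,67/3] y:[37/2,73/2] z:[6,23] -> hit [37/2,67/3], descend [4, 5]
  N4 x:[55/3,67/3] y:[37/2,71/2] z:[13,45/2] -> hit [37/2,67/3], descend [2, 3]
    N2 x:[62/3,22] y:[55/2,71/2] z:[13,19] -> miss, prune
    N3 x:[55/3,67/3] y:[37/2,26] z:[17,45/2] -> hit [37/2,67/3] leaf, test {P0@t=19, P3(miss), P8(miss)}
  N5 x:[9,49/3] y:[55/2,73/2] z:[6,23] -> miss, prune

order=[0, 4, 2, 3, 5]  |boxes|=5  |leaves|=1  hit=P0

== RESULT ==
[0, 4, 2, 3, 5]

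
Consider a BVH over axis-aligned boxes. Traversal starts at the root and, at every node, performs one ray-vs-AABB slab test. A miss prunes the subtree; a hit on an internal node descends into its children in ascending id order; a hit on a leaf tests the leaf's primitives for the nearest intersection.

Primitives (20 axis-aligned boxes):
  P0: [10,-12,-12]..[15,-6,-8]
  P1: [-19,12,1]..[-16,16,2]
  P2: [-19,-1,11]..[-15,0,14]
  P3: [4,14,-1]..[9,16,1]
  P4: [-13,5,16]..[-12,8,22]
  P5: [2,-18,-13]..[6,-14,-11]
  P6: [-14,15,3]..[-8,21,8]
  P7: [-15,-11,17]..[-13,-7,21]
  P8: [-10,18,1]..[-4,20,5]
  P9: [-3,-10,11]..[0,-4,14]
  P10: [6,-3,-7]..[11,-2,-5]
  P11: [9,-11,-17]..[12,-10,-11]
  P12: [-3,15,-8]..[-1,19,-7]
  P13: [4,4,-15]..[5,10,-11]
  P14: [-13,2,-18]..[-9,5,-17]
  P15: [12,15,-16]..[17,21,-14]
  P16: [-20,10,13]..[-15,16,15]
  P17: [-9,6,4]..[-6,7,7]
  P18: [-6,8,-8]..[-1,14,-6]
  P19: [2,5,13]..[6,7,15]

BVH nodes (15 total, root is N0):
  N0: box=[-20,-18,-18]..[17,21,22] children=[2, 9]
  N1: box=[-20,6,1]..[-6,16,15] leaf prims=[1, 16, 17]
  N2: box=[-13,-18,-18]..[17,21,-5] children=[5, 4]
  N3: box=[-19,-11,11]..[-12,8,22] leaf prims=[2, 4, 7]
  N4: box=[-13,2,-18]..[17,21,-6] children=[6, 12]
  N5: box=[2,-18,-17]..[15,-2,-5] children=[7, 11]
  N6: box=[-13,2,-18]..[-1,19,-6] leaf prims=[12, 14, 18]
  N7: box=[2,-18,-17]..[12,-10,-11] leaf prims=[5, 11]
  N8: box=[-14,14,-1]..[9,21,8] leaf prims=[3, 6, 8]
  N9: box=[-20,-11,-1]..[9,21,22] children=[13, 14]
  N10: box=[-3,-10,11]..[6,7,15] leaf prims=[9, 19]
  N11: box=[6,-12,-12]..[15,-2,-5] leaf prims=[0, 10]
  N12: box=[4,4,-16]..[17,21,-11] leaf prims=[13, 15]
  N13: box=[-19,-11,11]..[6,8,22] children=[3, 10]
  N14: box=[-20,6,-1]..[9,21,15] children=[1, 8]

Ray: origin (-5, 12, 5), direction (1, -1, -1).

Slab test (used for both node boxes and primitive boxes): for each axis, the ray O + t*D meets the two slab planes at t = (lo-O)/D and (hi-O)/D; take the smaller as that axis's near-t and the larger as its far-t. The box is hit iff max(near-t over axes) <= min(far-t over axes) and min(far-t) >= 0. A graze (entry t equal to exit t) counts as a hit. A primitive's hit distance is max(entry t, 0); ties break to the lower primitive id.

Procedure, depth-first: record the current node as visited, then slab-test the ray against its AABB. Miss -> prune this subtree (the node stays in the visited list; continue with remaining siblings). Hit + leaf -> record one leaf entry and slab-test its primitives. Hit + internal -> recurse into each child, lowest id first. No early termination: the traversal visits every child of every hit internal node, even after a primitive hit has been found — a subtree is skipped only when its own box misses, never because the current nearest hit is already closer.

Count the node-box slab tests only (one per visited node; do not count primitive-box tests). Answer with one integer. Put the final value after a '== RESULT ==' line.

Traverse from the root:
N0 x:[-15,22] y:[-9,30] z:[-17,23] -> hit [-9,22], descend [2, 9]
  N2 x:[-8,22] y:[-9,30] z:[10,23] -> hit [10,22], descend [4, 5]
    N4 x:[-8,22] y:[-9,10] z:[11,23] -> miss, prune
    N5 x:[7,20] y:[14,30] z:[10,22] -> hit [14,20], descend [7, 11]
      N7 x:[7,17] y:[22,30] z:[16,22] -> miss, prune
      N11 x:[11,20] y:[14,24] z:[10,17] -> hit [14,17] leaf, test {P0(miss), P10(miss)}
  N9 x:[-15,14] y:[-9,23] z:[-17,6] -> hit [-9,6], descend [13, 14]
    N13 x:[-14,11] y:[4,23] z:[-17,-6] -> miss, prune
    N14 x:[-15,14] y:[-9,6] z:[-10,6] -> hit [-9,6], descend [1, 8]
      N1 x:[-15,-1] y:[-4,6] z:[-10,4] -> miss, prune
      N8 x:[-9,14] y:[-9,-2] z:[-3,6] -> miss, prune

11 AABB tests over nodes [0, 2, 4, 5, 7, 11, 9, 13, 14, 1, 8]; 1 leaf entered; closest miss.

== RESULT ==
11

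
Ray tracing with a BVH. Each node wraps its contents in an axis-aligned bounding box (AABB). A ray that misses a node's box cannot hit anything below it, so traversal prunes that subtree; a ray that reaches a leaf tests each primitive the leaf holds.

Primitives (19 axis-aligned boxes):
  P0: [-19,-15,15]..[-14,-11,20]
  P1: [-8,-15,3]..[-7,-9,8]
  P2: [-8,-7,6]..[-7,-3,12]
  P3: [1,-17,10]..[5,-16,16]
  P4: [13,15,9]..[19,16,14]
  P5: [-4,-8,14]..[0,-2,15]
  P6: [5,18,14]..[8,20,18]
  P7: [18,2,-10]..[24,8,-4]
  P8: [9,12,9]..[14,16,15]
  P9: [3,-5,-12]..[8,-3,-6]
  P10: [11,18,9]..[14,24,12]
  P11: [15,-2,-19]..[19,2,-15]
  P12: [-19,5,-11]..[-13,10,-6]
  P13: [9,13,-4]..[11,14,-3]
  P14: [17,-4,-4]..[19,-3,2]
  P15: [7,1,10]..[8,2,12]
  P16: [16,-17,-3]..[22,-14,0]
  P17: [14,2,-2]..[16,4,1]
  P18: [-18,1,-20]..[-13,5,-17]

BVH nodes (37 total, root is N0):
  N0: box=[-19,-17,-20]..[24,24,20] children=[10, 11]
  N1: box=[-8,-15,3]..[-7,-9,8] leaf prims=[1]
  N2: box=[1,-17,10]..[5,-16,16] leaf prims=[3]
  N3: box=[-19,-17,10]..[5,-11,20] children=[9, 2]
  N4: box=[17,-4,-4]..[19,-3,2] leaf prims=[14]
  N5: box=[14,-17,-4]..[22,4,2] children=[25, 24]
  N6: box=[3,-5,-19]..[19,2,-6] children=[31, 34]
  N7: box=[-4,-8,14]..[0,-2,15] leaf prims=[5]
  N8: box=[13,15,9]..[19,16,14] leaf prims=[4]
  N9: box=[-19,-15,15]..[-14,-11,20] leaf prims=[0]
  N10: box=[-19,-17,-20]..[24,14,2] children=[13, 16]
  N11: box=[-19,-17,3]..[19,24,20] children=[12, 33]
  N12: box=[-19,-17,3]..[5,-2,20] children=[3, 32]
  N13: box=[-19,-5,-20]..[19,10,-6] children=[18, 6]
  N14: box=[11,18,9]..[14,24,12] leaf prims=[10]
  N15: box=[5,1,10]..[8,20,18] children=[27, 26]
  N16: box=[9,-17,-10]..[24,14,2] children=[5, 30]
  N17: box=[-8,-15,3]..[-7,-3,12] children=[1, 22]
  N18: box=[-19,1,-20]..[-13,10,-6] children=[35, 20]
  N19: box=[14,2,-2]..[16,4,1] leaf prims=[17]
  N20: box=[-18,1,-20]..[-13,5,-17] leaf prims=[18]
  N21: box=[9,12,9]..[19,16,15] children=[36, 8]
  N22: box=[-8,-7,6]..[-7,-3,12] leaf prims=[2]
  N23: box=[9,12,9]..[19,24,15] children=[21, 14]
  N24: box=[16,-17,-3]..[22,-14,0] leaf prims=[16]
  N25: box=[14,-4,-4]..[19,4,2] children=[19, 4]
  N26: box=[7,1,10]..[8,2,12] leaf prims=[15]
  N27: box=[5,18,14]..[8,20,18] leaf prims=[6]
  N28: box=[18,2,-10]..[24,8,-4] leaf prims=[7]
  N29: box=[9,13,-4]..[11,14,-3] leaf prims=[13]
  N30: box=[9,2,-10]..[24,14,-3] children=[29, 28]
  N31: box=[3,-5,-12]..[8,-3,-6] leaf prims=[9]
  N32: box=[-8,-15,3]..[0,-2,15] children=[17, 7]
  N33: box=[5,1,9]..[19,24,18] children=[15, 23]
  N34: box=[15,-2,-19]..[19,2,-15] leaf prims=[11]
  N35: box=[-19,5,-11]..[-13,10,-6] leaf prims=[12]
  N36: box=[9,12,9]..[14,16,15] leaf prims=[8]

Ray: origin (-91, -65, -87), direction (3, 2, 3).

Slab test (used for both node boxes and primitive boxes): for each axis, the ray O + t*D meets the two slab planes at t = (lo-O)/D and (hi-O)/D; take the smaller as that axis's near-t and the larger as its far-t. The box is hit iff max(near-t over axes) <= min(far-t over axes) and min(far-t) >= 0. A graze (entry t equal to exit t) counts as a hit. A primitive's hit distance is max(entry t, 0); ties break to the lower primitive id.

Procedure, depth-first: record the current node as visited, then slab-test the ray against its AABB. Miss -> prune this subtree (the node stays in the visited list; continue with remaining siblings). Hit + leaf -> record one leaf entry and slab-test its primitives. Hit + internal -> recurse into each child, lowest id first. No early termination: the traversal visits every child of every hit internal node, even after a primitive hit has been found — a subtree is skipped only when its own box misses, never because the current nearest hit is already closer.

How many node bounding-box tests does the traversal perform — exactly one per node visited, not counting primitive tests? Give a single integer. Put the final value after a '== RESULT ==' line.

Walk:
N0 x:[24,115/3] y:[24,89/2] z:[67/3,107/3] -> hit [24,107/3], descend [10, 11]
  N10 x:[24,115/3] y:[24,79/2] z:[67/3,89/3] -> hit [24,89/3], descend [13, 16]
    N13 x:[24,110/3] y:[30,75/2] z:[67/3,27] -> miss, prune
    N16 x:[100/3,115/3] y:[24,79/2] z:[77/3,89/3] -> miss, prune
  N11 x:[24,110/3] y:[24,89/2] z:[30,107/3] -> hit [30,107/3], descend [12, 33]
    N12 x:[24,32] y:[24,63/2] z:[30,107/3] -> hit [30,63/2], descend [3, 32]
      N3 x:[24,32] y:[24,27] z:[97/3,107/3] -> miss, prune
      N32 x:[83/3,91/3] y:[25,63/2] z:[30,34] -> hit [30,91/3], descend [7, 17]
        N7 x:[29,91/3] y:[57/2,63/2] z:[101/3,34] -> miss, prune
        N17 x:[83/3,28] y:[25,31] z:[30,33] -> miss, prune
    N33 x:[32,110/3] y:[33,89/2] z:[32,35] -> hit [33,35], descend [15, 23]
      N15 x:[32,33] y:[33,85/2] z:[97/3,35] -> hit [33,33], descend [26, 27]
        N26 x:[98/3,33] y:[33,67/2] z:[97/3,33] -> hit [33,33] leaf, test {P15@t=33}
        N27 x:[32,33] y:[83/2,85/2] z:[101/3,35] -> miss, prune
      N23 x:[100/3,110/3] y:[77/2,89/2] z:[32,34] -> miss, prune

Summary -> nodes [0, 10, 13, 16, 11, 12, 3, 32, 7, 17, 33, 15, 26, 27, 23]; box-tests=15; leaf-entries=1; first=P15

== RESULT ==
15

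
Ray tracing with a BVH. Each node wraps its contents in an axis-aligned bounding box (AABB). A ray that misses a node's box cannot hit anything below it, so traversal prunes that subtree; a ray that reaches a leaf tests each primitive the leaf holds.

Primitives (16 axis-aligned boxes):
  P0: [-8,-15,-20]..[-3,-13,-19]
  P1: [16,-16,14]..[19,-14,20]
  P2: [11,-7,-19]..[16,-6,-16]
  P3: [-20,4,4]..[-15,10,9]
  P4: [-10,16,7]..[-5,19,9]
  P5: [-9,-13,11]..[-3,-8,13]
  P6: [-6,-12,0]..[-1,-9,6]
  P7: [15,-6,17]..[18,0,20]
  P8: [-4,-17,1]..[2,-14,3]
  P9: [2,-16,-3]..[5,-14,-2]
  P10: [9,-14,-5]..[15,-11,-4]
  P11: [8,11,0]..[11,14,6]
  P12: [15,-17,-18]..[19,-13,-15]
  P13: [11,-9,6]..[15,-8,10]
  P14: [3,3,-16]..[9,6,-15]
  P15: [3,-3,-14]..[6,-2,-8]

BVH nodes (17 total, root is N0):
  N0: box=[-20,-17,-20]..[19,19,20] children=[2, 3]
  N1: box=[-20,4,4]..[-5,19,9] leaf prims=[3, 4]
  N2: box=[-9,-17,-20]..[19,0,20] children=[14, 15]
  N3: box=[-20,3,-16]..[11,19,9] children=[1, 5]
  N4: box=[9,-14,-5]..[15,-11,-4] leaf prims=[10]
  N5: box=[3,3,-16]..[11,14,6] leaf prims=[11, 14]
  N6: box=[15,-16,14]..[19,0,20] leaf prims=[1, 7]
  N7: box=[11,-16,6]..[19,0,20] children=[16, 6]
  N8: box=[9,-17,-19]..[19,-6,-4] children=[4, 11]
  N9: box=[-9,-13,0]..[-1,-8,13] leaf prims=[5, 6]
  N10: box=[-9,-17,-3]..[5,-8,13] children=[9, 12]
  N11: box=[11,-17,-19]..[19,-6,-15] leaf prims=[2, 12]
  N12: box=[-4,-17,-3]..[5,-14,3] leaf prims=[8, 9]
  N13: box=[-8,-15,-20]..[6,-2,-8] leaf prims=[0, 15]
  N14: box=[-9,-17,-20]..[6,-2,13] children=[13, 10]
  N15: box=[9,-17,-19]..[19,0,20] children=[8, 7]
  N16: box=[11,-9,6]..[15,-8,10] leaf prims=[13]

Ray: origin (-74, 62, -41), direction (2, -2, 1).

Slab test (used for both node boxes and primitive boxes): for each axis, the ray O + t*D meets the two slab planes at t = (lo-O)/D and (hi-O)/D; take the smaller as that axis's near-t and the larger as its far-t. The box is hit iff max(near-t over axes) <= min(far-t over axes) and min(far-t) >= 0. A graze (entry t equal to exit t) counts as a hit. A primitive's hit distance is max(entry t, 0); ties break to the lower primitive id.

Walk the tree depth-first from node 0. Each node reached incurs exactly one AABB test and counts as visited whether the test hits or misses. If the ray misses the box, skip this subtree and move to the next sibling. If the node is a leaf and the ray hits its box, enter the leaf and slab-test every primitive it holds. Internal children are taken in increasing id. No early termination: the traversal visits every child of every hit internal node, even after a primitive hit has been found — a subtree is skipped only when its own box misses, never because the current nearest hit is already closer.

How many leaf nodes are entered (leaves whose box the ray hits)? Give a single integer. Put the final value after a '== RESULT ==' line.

Walk:
N0 x:[27,93/2] y:[43/2,79/2] z:[21,61] -> hit [27,79/2], descend [2, 3]
  N2 x:[65/2,93/2] y:[31,79/2] z:[21,61] -> hit [65/2,79/2], descend [14, 15]
    N14 x:[65/2,40] y:[32,79/2] z:[21,54] -> hit [65/2,79/2], descend [10, 13]
      N10 x:[65/2,79/2] y:[35,79/2] z:[38,54] -> hit [38,79/2], descend [9, 12]
        N9 x:[65/2,73/2] y:[35,75/2] z:[41,54] -> miss, prune
        N12 x:[35,79/2] y:[38,79/2] z:[38,44] -> hit [38,79/2] leaf, test {P8(miss), P9@t=38}
      N13 x:[33,40] y:[32,77/2] z:[21,33] -> hit [33,33] leaf, test {P0(miss), P15(miss)}
    N15 x:[83/2,93/2] y:[31,79/2] z:[22,61] -> miss, prune
  N3 x:[27,85/2] y:[43/2,59/2] z:[25,50] -> hit [27,59/2], descend [1, 5]
    N1 x:[27,69/2] y:[43/2,29] z:[45,50] -> miss, prune
    N5 x:[77/2,85/2] y:[24,59/2] z:[25,47] -> miss, prune

11 AABB tests over nodes [0, 2, 14, 10, 9, 12, 13, 15, 3, 1, 5]; 2 leaves entered; closest P9.

== RESULT ==
2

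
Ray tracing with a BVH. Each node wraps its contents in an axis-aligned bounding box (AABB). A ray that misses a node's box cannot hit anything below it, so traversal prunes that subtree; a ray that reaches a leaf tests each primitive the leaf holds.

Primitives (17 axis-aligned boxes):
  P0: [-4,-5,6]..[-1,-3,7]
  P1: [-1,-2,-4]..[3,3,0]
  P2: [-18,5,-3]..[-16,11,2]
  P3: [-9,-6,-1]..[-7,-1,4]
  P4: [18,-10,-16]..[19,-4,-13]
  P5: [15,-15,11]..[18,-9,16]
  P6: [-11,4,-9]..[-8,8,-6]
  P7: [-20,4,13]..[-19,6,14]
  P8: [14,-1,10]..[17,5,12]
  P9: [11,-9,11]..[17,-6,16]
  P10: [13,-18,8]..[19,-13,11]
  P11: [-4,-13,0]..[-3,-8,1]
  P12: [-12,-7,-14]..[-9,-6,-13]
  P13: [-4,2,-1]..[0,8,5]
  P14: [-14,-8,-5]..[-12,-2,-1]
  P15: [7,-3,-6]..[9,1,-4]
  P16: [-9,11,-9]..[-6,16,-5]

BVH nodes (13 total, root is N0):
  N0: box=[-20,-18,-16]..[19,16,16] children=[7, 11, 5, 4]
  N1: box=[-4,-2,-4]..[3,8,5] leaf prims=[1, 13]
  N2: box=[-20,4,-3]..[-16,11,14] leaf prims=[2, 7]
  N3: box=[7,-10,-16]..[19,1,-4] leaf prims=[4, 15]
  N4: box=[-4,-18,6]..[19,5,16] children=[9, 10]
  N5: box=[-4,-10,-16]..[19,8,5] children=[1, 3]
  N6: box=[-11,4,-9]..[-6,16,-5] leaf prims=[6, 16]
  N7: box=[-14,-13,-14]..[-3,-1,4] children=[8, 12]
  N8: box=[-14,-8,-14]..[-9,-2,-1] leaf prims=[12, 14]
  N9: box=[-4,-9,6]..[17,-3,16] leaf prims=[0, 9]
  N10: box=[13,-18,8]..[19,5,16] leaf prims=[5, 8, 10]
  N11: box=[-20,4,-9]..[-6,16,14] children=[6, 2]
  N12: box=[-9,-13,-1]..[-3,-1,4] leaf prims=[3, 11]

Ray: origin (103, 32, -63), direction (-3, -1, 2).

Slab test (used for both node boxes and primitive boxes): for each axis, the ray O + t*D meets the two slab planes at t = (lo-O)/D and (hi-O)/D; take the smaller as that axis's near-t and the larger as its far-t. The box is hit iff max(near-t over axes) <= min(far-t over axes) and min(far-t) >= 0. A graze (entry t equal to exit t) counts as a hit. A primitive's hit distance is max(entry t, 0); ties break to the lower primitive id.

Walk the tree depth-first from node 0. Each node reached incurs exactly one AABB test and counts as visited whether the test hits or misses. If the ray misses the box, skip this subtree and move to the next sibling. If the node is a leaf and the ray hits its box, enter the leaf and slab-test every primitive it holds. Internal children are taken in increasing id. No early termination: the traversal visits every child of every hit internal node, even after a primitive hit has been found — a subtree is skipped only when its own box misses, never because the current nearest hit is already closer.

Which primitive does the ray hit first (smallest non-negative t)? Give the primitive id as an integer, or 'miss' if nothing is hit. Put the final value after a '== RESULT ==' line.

Walk:
N0 x:[28,41] y:[16,50] z:[47/2,79/2] -> hit [28,79/2], descend [4, 5, 7, 11]
  N4 x:[28,107/3] y:[27,50] z:[69/2,79/2] -> hit [69/2,107/3], descend [9, 10]
    N9 x:[86/3,107/3] y:[35,41] z:[69/2,79/2] -> hit [35,107/3] leaf, test {P0@t=35, P9(miss)}
    N10 x:[28,30] y:[27,50] z:[71/2,79/2] -> miss, prune
  N5 x:[28,107/3] y:[24,42] z:[47/2,34] -> hit [28,34], descend [1, 3]
    N1 x:[100/3,107/3] y:[24,34] z:[59/2,34] -> hit [100/3,34] leaf, test {P1(miss), P13(miss)}
    N3 x:[28,32] y:[31,42] z:[47/2,59/2] -> miss, prune
  N7 x:[106/3,39] y:[33,45] z:[49/2,67/2] -> miss, prune
  N11 x:[109/3,41] y:[16,28] z:[27,77/2] -> miss, prune

9 AABB tests over nodes [0, 4, 9, 10, 5, 1, 3, 7, 11]; 2 leaves entered; closest P0.

== RESULT ==
0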